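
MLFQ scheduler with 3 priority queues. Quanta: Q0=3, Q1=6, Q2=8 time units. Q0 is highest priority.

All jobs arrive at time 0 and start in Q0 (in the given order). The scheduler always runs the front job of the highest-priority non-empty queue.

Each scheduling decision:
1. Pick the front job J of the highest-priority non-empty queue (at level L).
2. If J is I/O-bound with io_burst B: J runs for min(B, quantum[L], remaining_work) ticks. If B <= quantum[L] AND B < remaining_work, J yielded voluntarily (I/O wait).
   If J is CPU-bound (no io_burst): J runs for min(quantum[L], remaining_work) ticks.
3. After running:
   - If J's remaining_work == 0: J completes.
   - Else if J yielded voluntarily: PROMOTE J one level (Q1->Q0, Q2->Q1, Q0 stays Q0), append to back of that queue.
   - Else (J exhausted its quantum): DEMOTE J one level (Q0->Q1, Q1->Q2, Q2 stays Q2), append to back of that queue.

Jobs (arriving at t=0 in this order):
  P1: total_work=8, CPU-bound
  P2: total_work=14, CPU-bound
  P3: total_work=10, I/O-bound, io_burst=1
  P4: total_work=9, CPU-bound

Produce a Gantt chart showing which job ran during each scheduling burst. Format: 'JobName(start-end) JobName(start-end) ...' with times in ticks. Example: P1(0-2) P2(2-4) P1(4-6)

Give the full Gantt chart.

t=0-3: P1@Q0 runs 3, rem=5, quantum used, demote→Q1. Q0=[P2,P3,P4] Q1=[P1] Q2=[]
t=3-6: P2@Q0 runs 3, rem=11, quantum used, demote→Q1. Q0=[P3,P4] Q1=[P1,P2] Q2=[]
t=6-7: P3@Q0 runs 1, rem=9, I/O yield, promote→Q0. Q0=[P4,P3] Q1=[P1,P2] Q2=[]
t=7-10: P4@Q0 runs 3, rem=6, quantum used, demote→Q1. Q0=[P3] Q1=[P1,P2,P4] Q2=[]
t=10-11: P3@Q0 runs 1, rem=8, I/O yield, promote→Q0. Q0=[P3] Q1=[P1,P2,P4] Q2=[]
t=11-12: P3@Q0 runs 1, rem=7, I/O yield, promote→Q0. Q0=[P3] Q1=[P1,P2,P4] Q2=[]
t=12-13: P3@Q0 runs 1, rem=6, I/O yield, promote→Q0. Q0=[P3] Q1=[P1,P2,P4] Q2=[]
t=13-14: P3@Q0 runs 1, rem=5, I/O yield, promote→Q0. Q0=[P3] Q1=[P1,P2,P4] Q2=[]
t=14-15: P3@Q0 runs 1, rem=4, I/O yield, promote→Q0. Q0=[P3] Q1=[P1,P2,P4] Q2=[]
t=15-16: P3@Q0 runs 1, rem=3, I/O yield, promote→Q0. Q0=[P3] Q1=[P1,P2,P4] Q2=[]
t=16-17: P3@Q0 runs 1, rem=2, I/O yield, promote→Q0. Q0=[P3] Q1=[P1,P2,P4] Q2=[]
t=17-18: P3@Q0 runs 1, rem=1, I/O yield, promote→Q0. Q0=[P3] Q1=[P1,P2,P4] Q2=[]
t=18-19: P3@Q0 runs 1, rem=0, completes. Q0=[] Q1=[P1,P2,P4] Q2=[]
t=19-24: P1@Q1 runs 5, rem=0, completes. Q0=[] Q1=[P2,P4] Q2=[]
t=24-30: P2@Q1 runs 6, rem=5, quantum used, demote→Q2. Q0=[] Q1=[P4] Q2=[P2]
t=30-36: P4@Q1 runs 6, rem=0, completes. Q0=[] Q1=[] Q2=[P2]
t=36-41: P2@Q2 runs 5, rem=0, completes. Q0=[] Q1=[] Q2=[]

Answer: P1(0-3) P2(3-6) P3(6-7) P4(7-10) P3(10-11) P3(11-12) P3(12-13) P3(13-14) P3(14-15) P3(15-16) P3(16-17) P3(17-18) P3(18-19) P1(19-24) P2(24-30) P4(30-36) P2(36-41)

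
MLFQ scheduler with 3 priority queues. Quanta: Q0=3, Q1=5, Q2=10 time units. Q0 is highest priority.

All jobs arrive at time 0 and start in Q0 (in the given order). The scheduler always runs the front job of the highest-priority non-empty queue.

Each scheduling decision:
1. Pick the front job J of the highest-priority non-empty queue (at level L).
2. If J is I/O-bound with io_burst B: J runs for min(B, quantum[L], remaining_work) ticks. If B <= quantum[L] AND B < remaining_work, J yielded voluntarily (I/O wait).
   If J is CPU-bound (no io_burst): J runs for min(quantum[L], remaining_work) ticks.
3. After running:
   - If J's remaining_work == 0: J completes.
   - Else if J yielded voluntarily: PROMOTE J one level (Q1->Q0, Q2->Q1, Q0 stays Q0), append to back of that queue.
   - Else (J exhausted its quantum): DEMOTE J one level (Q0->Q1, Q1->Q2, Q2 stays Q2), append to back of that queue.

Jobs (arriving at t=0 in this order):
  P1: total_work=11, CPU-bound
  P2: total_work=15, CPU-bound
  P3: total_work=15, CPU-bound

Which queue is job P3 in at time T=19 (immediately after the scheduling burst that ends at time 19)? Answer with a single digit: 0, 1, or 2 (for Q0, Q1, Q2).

Answer: 1

Derivation:
t=0-3: P1@Q0 runs 3, rem=8, quantum used, demote→Q1. Q0=[P2,P3] Q1=[P1] Q2=[]
t=3-6: P2@Q0 runs 3, rem=12, quantum used, demote→Q1. Q0=[P3] Q1=[P1,P2] Q2=[]
t=6-9: P3@Q0 runs 3, rem=12, quantum used, demote→Q1. Q0=[] Q1=[P1,P2,P3] Q2=[]
t=9-14: P1@Q1 runs 5, rem=3, quantum used, demote→Q2. Q0=[] Q1=[P2,P3] Q2=[P1]
t=14-19: P2@Q1 runs 5, rem=7, quantum used, demote→Q2. Q0=[] Q1=[P3] Q2=[P1,P2]
t=19-24: P3@Q1 runs 5, rem=7, quantum used, demote→Q2. Q0=[] Q1=[] Q2=[P1,P2,P3]
t=24-27: P1@Q2 runs 3, rem=0, completes. Q0=[] Q1=[] Q2=[P2,P3]
t=27-34: P2@Q2 runs 7, rem=0, completes. Q0=[] Q1=[] Q2=[P3]
t=34-41: P3@Q2 runs 7, rem=0, completes. Q0=[] Q1=[] Q2=[]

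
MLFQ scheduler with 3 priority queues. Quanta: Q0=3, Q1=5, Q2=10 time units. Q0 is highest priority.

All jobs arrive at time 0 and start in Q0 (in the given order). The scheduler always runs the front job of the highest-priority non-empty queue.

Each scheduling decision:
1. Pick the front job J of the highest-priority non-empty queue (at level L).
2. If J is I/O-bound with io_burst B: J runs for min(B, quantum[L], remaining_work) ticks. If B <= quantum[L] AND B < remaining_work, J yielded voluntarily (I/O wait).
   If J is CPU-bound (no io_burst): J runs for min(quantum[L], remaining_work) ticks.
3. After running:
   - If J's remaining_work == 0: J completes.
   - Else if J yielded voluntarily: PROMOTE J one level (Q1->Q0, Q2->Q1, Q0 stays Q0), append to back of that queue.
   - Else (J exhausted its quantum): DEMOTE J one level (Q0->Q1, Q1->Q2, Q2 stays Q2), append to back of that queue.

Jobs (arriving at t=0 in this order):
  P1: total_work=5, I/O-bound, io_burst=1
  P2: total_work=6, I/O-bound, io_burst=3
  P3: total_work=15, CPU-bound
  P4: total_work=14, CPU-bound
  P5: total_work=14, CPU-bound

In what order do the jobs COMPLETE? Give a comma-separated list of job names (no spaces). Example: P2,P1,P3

Answer: P2,P1,P3,P4,P5

Derivation:
t=0-1: P1@Q0 runs 1, rem=4, I/O yield, promote→Q0. Q0=[P2,P3,P4,P5,P1] Q1=[] Q2=[]
t=1-4: P2@Q0 runs 3, rem=3, I/O yield, promote→Q0. Q0=[P3,P4,P5,P1,P2] Q1=[] Q2=[]
t=4-7: P3@Q0 runs 3, rem=12, quantum used, demote→Q1. Q0=[P4,P5,P1,P2] Q1=[P3] Q2=[]
t=7-10: P4@Q0 runs 3, rem=11, quantum used, demote→Q1. Q0=[P5,P1,P2] Q1=[P3,P4] Q2=[]
t=10-13: P5@Q0 runs 3, rem=11, quantum used, demote→Q1. Q0=[P1,P2] Q1=[P3,P4,P5] Q2=[]
t=13-14: P1@Q0 runs 1, rem=3, I/O yield, promote→Q0. Q0=[P2,P1] Q1=[P3,P4,P5] Q2=[]
t=14-17: P2@Q0 runs 3, rem=0, completes. Q0=[P1] Q1=[P3,P4,P5] Q2=[]
t=17-18: P1@Q0 runs 1, rem=2, I/O yield, promote→Q0. Q0=[P1] Q1=[P3,P4,P5] Q2=[]
t=18-19: P1@Q0 runs 1, rem=1, I/O yield, promote→Q0. Q0=[P1] Q1=[P3,P4,P5] Q2=[]
t=19-20: P1@Q0 runs 1, rem=0, completes. Q0=[] Q1=[P3,P4,P5] Q2=[]
t=20-25: P3@Q1 runs 5, rem=7, quantum used, demote→Q2. Q0=[] Q1=[P4,P5] Q2=[P3]
t=25-30: P4@Q1 runs 5, rem=6, quantum used, demote→Q2. Q0=[] Q1=[P5] Q2=[P3,P4]
t=30-35: P5@Q1 runs 5, rem=6, quantum used, demote→Q2. Q0=[] Q1=[] Q2=[P3,P4,P5]
t=35-42: P3@Q2 runs 7, rem=0, completes. Q0=[] Q1=[] Q2=[P4,P5]
t=42-48: P4@Q2 runs 6, rem=0, completes. Q0=[] Q1=[] Q2=[P5]
t=48-54: P5@Q2 runs 6, rem=0, completes. Q0=[] Q1=[] Q2=[]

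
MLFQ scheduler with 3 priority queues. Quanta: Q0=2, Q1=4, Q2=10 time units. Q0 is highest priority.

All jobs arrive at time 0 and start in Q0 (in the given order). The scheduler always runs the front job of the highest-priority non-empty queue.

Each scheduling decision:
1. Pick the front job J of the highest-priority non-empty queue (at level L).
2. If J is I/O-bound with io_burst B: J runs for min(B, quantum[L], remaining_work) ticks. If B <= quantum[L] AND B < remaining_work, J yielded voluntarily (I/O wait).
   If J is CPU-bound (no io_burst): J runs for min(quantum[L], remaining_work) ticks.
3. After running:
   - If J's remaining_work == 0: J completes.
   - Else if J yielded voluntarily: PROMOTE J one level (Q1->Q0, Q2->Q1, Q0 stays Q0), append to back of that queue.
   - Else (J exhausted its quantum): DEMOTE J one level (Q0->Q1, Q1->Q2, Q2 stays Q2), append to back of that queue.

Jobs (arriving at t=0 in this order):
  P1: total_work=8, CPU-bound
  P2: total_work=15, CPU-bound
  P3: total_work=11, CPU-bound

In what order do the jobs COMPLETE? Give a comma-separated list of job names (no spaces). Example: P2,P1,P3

Answer: P1,P2,P3

Derivation:
t=0-2: P1@Q0 runs 2, rem=6, quantum used, demote→Q1. Q0=[P2,P3] Q1=[P1] Q2=[]
t=2-4: P2@Q0 runs 2, rem=13, quantum used, demote→Q1. Q0=[P3] Q1=[P1,P2] Q2=[]
t=4-6: P3@Q0 runs 2, rem=9, quantum used, demote→Q1. Q0=[] Q1=[P1,P2,P3] Q2=[]
t=6-10: P1@Q1 runs 4, rem=2, quantum used, demote→Q2. Q0=[] Q1=[P2,P3] Q2=[P1]
t=10-14: P2@Q1 runs 4, rem=9, quantum used, demote→Q2. Q0=[] Q1=[P3] Q2=[P1,P2]
t=14-18: P3@Q1 runs 4, rem=5, quantum used, demote→Q2. Q0=[] Q1=[] Q2=[P1,P2,P3]
t=18-20: P1@Q2 runs 2, rem=0, completes. Q0=[] Q1=[] Q2=[P2,P3]
t=20-29: P2@Q2 runs 9, rem=0, completes. Q0=[] Q1=[] Q2=[P3]
t=29-34: P3@Q2 runs 5, rem=0, completes. Q0=[] Q1=[] Q2=[]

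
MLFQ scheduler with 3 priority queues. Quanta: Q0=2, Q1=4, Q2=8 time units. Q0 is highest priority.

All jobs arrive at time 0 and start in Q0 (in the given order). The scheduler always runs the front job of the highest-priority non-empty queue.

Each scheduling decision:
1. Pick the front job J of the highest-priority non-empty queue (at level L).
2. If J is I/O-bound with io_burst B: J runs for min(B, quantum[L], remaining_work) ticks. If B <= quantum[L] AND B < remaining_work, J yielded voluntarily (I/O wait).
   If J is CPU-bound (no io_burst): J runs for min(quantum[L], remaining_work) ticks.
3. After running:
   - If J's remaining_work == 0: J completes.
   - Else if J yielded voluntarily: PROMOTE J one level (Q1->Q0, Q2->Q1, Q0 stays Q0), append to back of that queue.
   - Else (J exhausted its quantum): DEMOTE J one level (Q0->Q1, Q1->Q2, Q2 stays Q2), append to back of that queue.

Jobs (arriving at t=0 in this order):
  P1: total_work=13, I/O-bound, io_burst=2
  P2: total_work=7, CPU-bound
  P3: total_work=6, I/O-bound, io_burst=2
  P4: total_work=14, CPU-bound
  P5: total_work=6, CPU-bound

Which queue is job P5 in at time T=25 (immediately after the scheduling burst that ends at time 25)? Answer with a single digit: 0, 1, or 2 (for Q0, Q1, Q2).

Answer: 1

Derivation:
t=0-2: P1@Q0 runs 2, rem=11, I/O yield, promote→Q0. Q0=[P2,P3,P4,P5,P1] Q1=[] Q2=[]
t=2-4: P2@Q0 runs 2, rem=5, quantum used, demote→Q1. Q0=[P3,P4,P5,P1] Q1=[P2] Q2=[]
t=4-6: P3@Q0 runs 2, rem=4, I/O yield, promote→Q0. Q0=[P4,P5,P1,P3] Q1=[P2] Q2=[]
t=6-8: P4@Q0 runs 2, rem=12, quantum used, demote→Q1. Q0=[P5,P1,P3] Q1=[P2,P4] Q2=[]
t=8-10: P5@Q0 runs 2, rem=4, quantum used, demote→Q1. Q0=[P1,P3] Q1=[P2,P4,P5] Q2=[]
t=10-12: P1@Q0 runs 2, rem=9, I/O yield, promote→Q0. Q0=[P3,P1] Q1=[P2,P4,P5] Q2=[]
t=12-14: P3@Q0 runs 2, rem=2, I/O yield, promote→Q0. Q0=[P1,P3] Q1=[P2,P4,P5] Q2=[]
t=14-16: P1@Q0 runs 2, rem=7, I/O yield, promote→Q0. Q0=[P3,P1] Q1=[P2,P4,P5] Q2=[]
t=16-18: P3@Q0 runs 2, rem=0, completes. Q0=[P1] Q1=[P2,P4,P5] Q2=[]
t=18-20: P1@Q0 runs 2, rem=5, I/O yield, promote→Q0. Q0=[P1] Q1=[P2,P4,P5] Q2=[]
t=20-22: P1@Q0 runs 2, rem=3, I/O yield, promote→Q0. Q0=[P1] Q1=[P2,P4,P5] Q2=[]
t=22-24: P1@Q0 runs 2, rem=1, I/O yield, promote→Q0. Q0=[P1] Q1=[P2,P4,P5] Q2=[]
t=24-25: P1@Q0 runs 1, rem=0, completes. Q0=[] Q1=[P2,P4,P5] Q2=[]
t=25-29: P2@Q1 runs 4, rem=1, quantum used, demote→Q2. Q0=[] Q1=[P4,P5] Q2=[P2]
t=29-33: P4@Q1 runs 4, rem=8, quantum used, demote→Q2. Q0=[] Q1=[P5] Q2=[P2,P4]
t=33-37: P5@Q1 runs 4, rem=0, completes. Q0=[] Q1=[] Q2=[P2,P4]
t=37-38: P2@Q2 runs 1, rem=0, completes. Q0=[] Q1=[] Q2=[P4]
t=38-46: P4@Q2 runs 8, rem=0, completes. Q0=[] Q1=[] Q2=[]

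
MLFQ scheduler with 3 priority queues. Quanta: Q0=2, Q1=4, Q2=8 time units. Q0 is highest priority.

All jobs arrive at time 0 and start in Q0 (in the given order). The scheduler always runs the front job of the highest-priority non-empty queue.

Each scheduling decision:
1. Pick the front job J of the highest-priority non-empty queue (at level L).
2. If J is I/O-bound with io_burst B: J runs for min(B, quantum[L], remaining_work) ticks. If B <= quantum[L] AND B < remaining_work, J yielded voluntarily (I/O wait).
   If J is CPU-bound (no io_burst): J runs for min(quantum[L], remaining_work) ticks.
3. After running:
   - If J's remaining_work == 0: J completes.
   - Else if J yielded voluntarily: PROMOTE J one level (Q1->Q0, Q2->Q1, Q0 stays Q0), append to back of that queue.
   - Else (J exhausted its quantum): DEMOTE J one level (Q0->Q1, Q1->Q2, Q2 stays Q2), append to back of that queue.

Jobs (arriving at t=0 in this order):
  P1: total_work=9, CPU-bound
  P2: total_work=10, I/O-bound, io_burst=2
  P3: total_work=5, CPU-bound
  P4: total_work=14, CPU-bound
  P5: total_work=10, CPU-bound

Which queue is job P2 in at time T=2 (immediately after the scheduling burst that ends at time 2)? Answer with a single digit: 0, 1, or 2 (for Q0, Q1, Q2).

Answer: 0

Derivation:
t=0-2: P1@Q0 runs 2, rem=7, quantum used, demote→Q1. Q0=[P2,P3,P4,P5] Q1=[P1] Q2=[]
t=2-4: P2@Q0 runs 2, rem=8, I/O yield, promote→Q0. Q0=[P3,P4,P5,P2] Q1=[P1] Q2=[]
t=4-6: P3@Q0 runs 2, rem=3, quantum used, demote→Q1. Q0=[P4,P5,P2] Q1=[P1,P3] Q2=[]
t=6-8: P4@Q0 runs 2, rem=12, quantum used, demote→Q1. Q0=[P5,P2] Q1=[P1,P3,P4] Q2=[]
t=8-10: P5@Q0 runs 2, rem=8, quantum used, demote→Q1. Q0=[P2] Q1=[P1,P3,P4,P5] Q2=[]
t=10-12: P2@Q0 runs 2, rem=6, I/O yield, promote→Q0. Q0=[P2] Q1=[P1,P3,P4,P5] Q2=[]
t=12-14: P2@Q0 runs 2, rem=4, I/O yield, promote→Q0. Q0=[P2] Q1=[P1,P3,P4,P5] Q2=[]
t=14-16: P2@Q0 runs 2, rem=2, I/O yield, promote→Q0. Q0=[P2] Q1=[P1,P3,P4,P5] Q2=[]
t=16-18: P2@Q0 runs 2, rem=0, completes. Q0=[] Q1=[P1,P3,P4,P5] Q2=[]
t=18-22: P1@Q1 runs 4, rem=3, quantum used, demote→Q2. Q0=[] Q1=[P3,P4,P5] Q2=[P1]
t=22-25: P3@Q1 runs 3, rem=0, completes. Q0=[] Q1=[P4,P5] Q2=[P1]
t=25-29: P4@Q1 runs 4, rem=8, quantum used, demote→Q2. Q0=[] Q1=[P5] Q2=[P1,P4]
t=29-33: P5@Q1 runs 4, rem=4, quantum used, demote→Q2. Q0=[] Q1=[] Q2=[P1,P4,P5]
t=33-36: P1@Q2 runs 3, rem=0, completes. Q0=[] Q1=[] Q2=[P4,P5]
t=36-44: P4@Q2 runs 8, rem=0, completes. Q0=[] Q1=[] Q2=[P5]
t=44-48: P5@Q2 runs 4, rem=0, completes. Q0=[] Q1=[] Q2=[]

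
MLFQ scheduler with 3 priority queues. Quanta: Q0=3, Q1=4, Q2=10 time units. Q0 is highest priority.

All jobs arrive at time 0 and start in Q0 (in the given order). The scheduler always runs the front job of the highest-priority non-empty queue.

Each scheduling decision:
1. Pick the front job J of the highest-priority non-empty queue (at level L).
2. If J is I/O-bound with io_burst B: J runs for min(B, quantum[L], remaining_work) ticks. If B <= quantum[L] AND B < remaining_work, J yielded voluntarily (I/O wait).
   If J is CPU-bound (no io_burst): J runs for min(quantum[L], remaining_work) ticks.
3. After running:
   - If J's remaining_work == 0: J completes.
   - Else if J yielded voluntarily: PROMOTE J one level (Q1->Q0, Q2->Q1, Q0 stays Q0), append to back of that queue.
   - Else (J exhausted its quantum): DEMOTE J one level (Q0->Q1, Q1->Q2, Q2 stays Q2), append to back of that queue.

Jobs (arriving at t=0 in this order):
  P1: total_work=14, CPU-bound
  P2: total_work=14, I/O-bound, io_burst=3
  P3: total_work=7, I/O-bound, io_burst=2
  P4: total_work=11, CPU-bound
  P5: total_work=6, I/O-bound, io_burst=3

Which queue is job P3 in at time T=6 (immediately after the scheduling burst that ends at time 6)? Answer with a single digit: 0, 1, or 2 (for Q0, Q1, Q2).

Answer: 0

Derivation:
t=0-3: P1@Q0 runs 3, rem=11, quantum used, demote→Q1. Q0=[P2,P3,P4,P5] Q1=[P1] Q2=[]
t=3-6: P2@Q0 runs 3, rem=11, I/O yield, promote→Q0. Q0=[P3,P4,P5,P2] Q1=[P1] Q2=[]
t=6-8: P3@Q0 runs 2, rem=5, I/O yield, promote→Q0. Q0=[P4,P5,P2,P3] Q1=[P1] Q2=[]
t=8-11: P4@Q0 runs 3, rem=8, quantum used, demote→Q1. Q0=[P5,P2,P3] Q1=[P1,P4] Q2=[]
t=11-14: P5@Q0 runs 3, rem=3, I/O yield, promote→Q0. Q0=[P2,P3,P5] Q1=[P1,P4] Q2=[]
t=14-17: P2@Q0 runs 3, rem=8, I/O yield, promote→Q0. Q0=[P3,P5,P2] Q1=[P1,P4] Q2=[]
t=17-19: P3@Q0 runs 2, rem=3, I/O yield, promote→Q0. Q0=[P5,P2,P3] Q1=[P1,P4] Q2=[]
t=19-22: P5@Q0 runs 3, rem=0, completes. Q0=[P2,P3] Q1=[P1,P4] Q2=[]
t=22-25: P2@Q0 runs 3, rem=5, I/O yield, promote→Q0. Q0=[P3,P2] Q1=[P1,P4] Q2=[]
t=25-27: P3@Q0 runs 2, rem=1, I/O yield, promote→Q0. Q0=[P2,P3] Q1=[P1,P4] Q2=[]
t=27-30: P2@Q0 runs 3, rem=2, I/O yield, promote→Q0. Q0=[P3,P2] Q1=[P1,P4] Q2=[]
t=30-31: P3@Q0 runs 1, rem=0, completes. Q0=[P2] Q1=[P1,P4] Q2=[]
t=31-33: P2@Q0 runs 2, rem=0, completes. Q0=[] Q1=[P1,P4] Q2=[]
t=33-37: P1@Q1 runs 4, rem=7, quantum used, demote→Q2. Q0=[] Q1=[P4] Q2=[P1]
t=37-41: P4@Q1 runs 4, rem=4, quantum used, demote→Q2. Q0=[] Q1=[] Q2=[P1,P4]
t=41-48: P1@Q2 runs 7, rem=0, completes. Q0=[] Q1=[] Q2=[P4]
t=48-52: P4@Q2 runs 4, rem=0, completes. Q0=[] Q1=[] Q2=[]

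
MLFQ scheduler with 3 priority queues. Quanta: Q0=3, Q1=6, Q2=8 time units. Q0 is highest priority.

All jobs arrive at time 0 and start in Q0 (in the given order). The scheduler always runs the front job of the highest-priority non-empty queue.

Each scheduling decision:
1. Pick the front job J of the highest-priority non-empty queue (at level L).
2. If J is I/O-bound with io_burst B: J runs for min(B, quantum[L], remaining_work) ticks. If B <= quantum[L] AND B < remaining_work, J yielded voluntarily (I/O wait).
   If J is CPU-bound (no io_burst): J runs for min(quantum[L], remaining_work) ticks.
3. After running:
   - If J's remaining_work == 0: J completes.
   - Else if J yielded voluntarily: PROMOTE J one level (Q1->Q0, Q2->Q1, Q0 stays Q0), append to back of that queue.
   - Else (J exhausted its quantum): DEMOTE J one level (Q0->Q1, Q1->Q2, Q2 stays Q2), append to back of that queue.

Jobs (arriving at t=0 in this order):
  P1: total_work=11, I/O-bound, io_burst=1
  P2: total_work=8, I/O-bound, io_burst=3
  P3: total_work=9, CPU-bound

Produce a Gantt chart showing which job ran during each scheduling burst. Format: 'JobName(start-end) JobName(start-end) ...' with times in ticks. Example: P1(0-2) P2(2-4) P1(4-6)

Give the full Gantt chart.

t=0-1: P1@Q0 runs 1, rem=10, I/O yield, promote→Q0. Q0=[P2,P3,P1] Q1=[] Q2=[]
t=1-4: P2@Q0 runs 3, rem=5, I/O yield, promote→Q0. Q0=[P3,P1,P2] Q1=[] Q2=[]
t=4-7: P3@Q0 runs 3, rem=6, quantum used, demote→Q1. Q0=[P1,P2] Q1=[P3] Q2=[]
t=7-8: P1@Q0 runs 1, rem=9, I/O yield, promote→Q0. Q0=[P2,P1] Q1=[P3] Q2=[]
t=8-11: P2@Q0 runs 3, rem=2, I/O yield, promote→Q0. Q0=[P1,P2] Q1=[P3] Q2=[]
t=11-12: P1@Q0 runs 1, rem=8, I/O yield, promote→Q0. Q0=[P2,P1] Q1=[P3] Q2=[]
t=12-14: P2@Q0 runs 2, rem=0, completes. Q0=[P1] Q1=[P3] Q2=[]
t=14-15: P1@Q0 runs 1, rem=7, I/O yield, promote→Q0. Q0=[P1] Q1=[P3] Q2=[]
t=15-16: P1@Q0 runs 1, rem=6, I/O yield, promote→Q0. Q0=[P1] Q1=[P3] Q2=[]
t=16-17: P1@Q0 runs 1, rem=5, I/O yield, promote→Q0. Q0=[P1] Q1=[P3] Q2=[]
t=17-18: P1@Q0 runs 1, rem=4, I/O yield, promote→Q0. Q0=[P1] Q1=[P3] Q2=[]
t=18-19: P1@Q0 runs 1, rem=3, I/O yield, promote→Q0. Q0=[P1] Q1=[P3] Q2=[]
t=19-20: P1@Q0 runs 1, rem=2, I/O yield, promote→Q0. Q0=[P1] Q1=[P3] Q2=[]
t=20-21: P1@Q0 runs 1, rem=1, I/O yield, promote→Q0. Q0=[P1] Q1=[P3] Q2=[]
t=21-22: P1@Q0 runs 1, rem=0, completes. Q0=[] Q1=[P3] Q2=[]
t=22-28: P3@Q1 runs 6, rem=0, completes. Q0=[] Q1=[] Q2=[]

Answer: P1(0-1) P2(1-4) P3(4-7) P1(7-8) P2(8-11) P1(11-12) P2(12-14) P1(14-15) P1(15-16) P1(16-17) P1(17-18) P1(18-19) P1(19-20) P1(20-21) P1(21-22) P3(22-28)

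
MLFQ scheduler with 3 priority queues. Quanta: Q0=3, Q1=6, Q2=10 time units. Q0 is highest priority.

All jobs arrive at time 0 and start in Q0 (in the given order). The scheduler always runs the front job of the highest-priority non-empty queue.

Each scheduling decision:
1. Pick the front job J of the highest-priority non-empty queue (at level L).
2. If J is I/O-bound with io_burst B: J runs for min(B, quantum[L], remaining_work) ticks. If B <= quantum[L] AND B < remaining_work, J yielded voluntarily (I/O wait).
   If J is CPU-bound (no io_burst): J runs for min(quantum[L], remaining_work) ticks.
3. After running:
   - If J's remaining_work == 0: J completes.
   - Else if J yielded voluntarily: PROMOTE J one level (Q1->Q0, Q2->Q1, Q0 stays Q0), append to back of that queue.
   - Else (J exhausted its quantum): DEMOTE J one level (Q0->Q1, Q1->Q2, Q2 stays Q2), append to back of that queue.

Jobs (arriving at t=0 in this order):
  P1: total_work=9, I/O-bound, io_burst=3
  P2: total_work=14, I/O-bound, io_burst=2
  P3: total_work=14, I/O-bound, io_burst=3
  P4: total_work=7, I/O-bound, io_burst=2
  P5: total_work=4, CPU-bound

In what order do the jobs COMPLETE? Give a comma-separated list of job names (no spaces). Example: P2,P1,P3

Answer: P1,P4,P3,P2,P5

Derivation:
t=0-3: P1@Q0 runs 3, rem=6, I/O yield, promote→Q0. Q0=[P2,P3,P4,P5,P1] Q1=[] Q2=[]
t=3-5: P2@Q0 runs 2, rem=12, I/O yield, promote→Q0. Q0=[P3,P4,P5,P1,P2] Q1=[] Q2=[]
t=5-8: P3@Q0 runs 3, rem=11, I/O yield, promote→Q0. Q0=[P4,P5,P1,P2,P3] Q1=[] Q2=[]
t=8-10: P4@Q0 runs 2, rem=5, I/O yield, promote→Q0. Q0=[P5,P1,P2,P3,P4] Q1=[] Q2=[]
t=10-13: P5@Q0 runs 3, rem=1, quantum used, demote→Q1. Q0=[P1,P2,P3,P4] Q1=[P5] Q2=[]
t=13-16: P1@Q0 runs 3, rem=3, I/O yield, promote→Q0. Q0=[P2,P3,P4,P1] Q1=[P5] Q2=[]
t=16-18: P2@Q0 runs 2, rem=10, I/O yield, promote→Q0. Q0=[P3,P4,P1,P2] Q1=[P5] Q2=[]
t=18-21: P3@Q0 runs 3, rem=8, I/O yield, promote→Q0. Q0=[P4,P1,P2,P3] Q1=[P5] Q2=[]
t=21-23: P4@Q0 runs 2, rem=3, I/O yield, promote→Q0. Q0=[P1,P2,P3,P4] Q1=[P5] Q2=[]
t=23-26: P1@Q0 runs 3, rem=0, completes. Q0=[P2,P3,P4] Q1=[P5] Q2=[]
t=26-28: P2@Q0 runs 2, rem=8, I/O yield, promote→Q0. Q0=[P3,P4,P2] Q1=[P5] Q2=[]
t=28-31: P3@Q0 runs 3, rem=5, I/O yield, promote→Q0. Q0=[P4,P2,P3] Q1=[P5] Q2=[]
t=31-33: P4@Q0 runs 2, rem=1, I/O yield, promote→Q0. Q0=[P2,P3,P4] Q1=[P5] Q2=[]
t=33-35: P2@Q0 runs 2, rem=6, I/O yield, promote→Q0. Q0=[P3,P4,P2] Q1=[P5] Q2=[]
t=35-38: P3@Q0 runs 3, rem=2, I/O yield, promote→Q0. Q0=[P4,P2,P3] Q1=[P5] Q2=[]
t=38-39: P4@Q0 runs 1, rem=0, completes. Q0=[P2,P3] Q1=[P5] Q2=[]
t=39-41: P2@Q0 runs 2, rem=4, I/O yield, promote→Q0. Q0=[P3,P2] Q1=[P5] Q2=[]
t=41-43: P3@Q0 runs 2, rem=0, completes. Q0=[P2] Q1=[P5] Q2=[]
t=43-45: P2@Q0 runs 2, rem=2, I/O yield, promote→Q0. Q0=[P2] Q1=[P5] Q2=[]
t=45-47: P2@Q0 runs 2, rem=0, completes. Q0=[] Q1=[P5] Q2=[]
t=47-48: P5@Q1 runs 1, rem=0, completes. Q0=[] Q1=[] Q2=[]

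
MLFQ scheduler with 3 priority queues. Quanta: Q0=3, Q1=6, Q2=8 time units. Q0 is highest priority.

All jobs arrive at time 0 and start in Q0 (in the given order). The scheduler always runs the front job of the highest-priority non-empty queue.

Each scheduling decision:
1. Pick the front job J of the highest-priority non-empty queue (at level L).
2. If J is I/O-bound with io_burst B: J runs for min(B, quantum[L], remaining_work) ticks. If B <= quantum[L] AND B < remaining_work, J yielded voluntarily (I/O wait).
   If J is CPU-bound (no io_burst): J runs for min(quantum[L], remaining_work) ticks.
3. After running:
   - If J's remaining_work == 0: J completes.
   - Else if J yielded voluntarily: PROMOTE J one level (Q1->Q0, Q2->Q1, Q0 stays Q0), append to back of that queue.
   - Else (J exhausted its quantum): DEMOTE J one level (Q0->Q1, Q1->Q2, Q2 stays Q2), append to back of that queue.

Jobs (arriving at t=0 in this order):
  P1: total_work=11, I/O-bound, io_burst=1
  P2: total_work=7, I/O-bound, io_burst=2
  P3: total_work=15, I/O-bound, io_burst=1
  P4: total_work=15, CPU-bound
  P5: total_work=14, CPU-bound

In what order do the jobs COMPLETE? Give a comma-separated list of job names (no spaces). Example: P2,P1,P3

t=0-1: P1@Q0 runs 1, rem=10, I/O yield, promote→Q0. Q0=[P2,P3,P4,P5,P1] Q1=[] Q2=[]
t=1-3: P2@Q0 runs 2, rem=5, I/O yield, promote→Q0. Q0=[P3,P4,P5,P1,P2] Q1=[] Q2=[]
t=3-4: P3@Q0 runs 1, rem=14, I/O yield, promote→Q0. Q0=[P4,P5,P1,P2,P3] Q1=[] Q2=[]
t=4-7: P4@Q0 runs 3, rem=12, quantum used, demote→Q1. Q0=[P5,P1,P2,P3] Q1=[P4] Q2=[]
t=7-10: P5@Q0 runs 3, rem=11, quantum used, demote→Q1. Q0=[P1,P2,P3] Q1=[P4,P5] Q2=[]
t=10-11: P1@Q0 runs 1, rem=9, I/O yield, promote→Q0. Q0=[P2,P3,P1] Q1=[P4,P5] Q2=[]
t=11-13: P2@Q0 runs 2, rem=3, I/O yield, promote→Q0. Q0=[P3,P1,P2] Q1=[P4,P5] Q2=[]
t=13-14: P3@Q0 runs 1, rem=13, I/O yield, promote→Q0. Q0=[P1,P2,P3] Q1=[P4,P5] Q2=[]
t=14-15: P1@Q0 runs 1, rem=8, I/O yield, promote→Q0. Q0=[P2,P3,P1] Q1=[P4,P5] Q2=[]
t=15-17: P2@Q0 runs 2, rem=1, I/O yield, promote→Q0. Q0=[P3,P1,P2] Q1=[P4,P5] Q2=[]
t=17-18: P3@Q0 runs 1, rem=12, I/O yield, promote→Q0. Q0=[P1,P2,P3] Q1=[P4,P5] Q2=[]
t=18-19: P1@Q0 runs 1, rem=7, I/O yield, promote→Q0. Q0=[P2,P3,P1] Q1=[P4,P5] Q2=[]
t=19-20: P2@Q0 runs 1, rem=0, completes. Q0=[P3,P1] Q1=[P4,P5] Q2=[]
t=20-21: P3@Q0 runs 1, rem=11, I/O yield, promote→Q0. Q0=[P1,P3] Q1=[P4,P5] Q2=[]
t=21-22: P1@Q0 runs 1, rem=6, I/O yield, promote→Q0. Q0=[P3,P1] Q1=[P4,P5] Q2=[]
t=22-23: P3@Q0 runs 1, rem=10, I/O yield, promote→Q0. Q0=[P1,P3] Q1=[P4,P5] Q2=[]
t=23-24: P1@Q0 runs 1, rem=5, I/O yield, promote→Q0. Q0=[P3,P1] Q1=[P4,P5] Q2=[]
t=24-25: P3@Q0 runs 1, rem=9, I/O yield, promote→Q0. Q0=[P1,P3] Q1=[P4,P5] Q2=[]
t=25-26: P1@Q0 runs 1, rem=4, I/O yield, promote→Q0. Q0=[P3,P1] Q1=[P4,P5] Q2=[]
t=26-27: P3@Q0 runs 1, rem=8, I/O yield, promote→Q0. Q0=[P1,P3] Q1=[P4,P5] Q2=[]
t=27-28: P1@Q0 runs 1, rem=3, I/O yield, promote→Q0. Q0=[P3,P1] Q1=[P4,P5] Q2=[]
t=28-29: P3@Q0 runs 1, rem=7, I/O yield, promote→Q0. Q0=[P1,P3] Q1=[P4,P5] Q2=[]
t=29-30: P1@Q0 runs 1, rem=2, I/O yield, promote→Q0. Q0=[P3,P1] Q1=[P4,P5] Q2=[]
t=30-31: P3@Q0 runs 1, rem=6, I/O yield, promote→Q0. Q0=[P1,P3] Q1=[P4,P5] Q2=[]
t=31-32: P1@Q0 runs 1, rem=1, I/O yield, promote→Q0. Q0=[P3,P1] Q1=[P4,P5] Q2=[]
t=32-33: P3@Q0 runs 1, rem=5, I/O yield, promote→Q0. Q0=[P1,P3] Q1=[P4,P5] Q2=[]
t=33-34: P1@Q0 runs 1, rem=0, completes. Q0=[P3] Q1=[P4,P5] Q2=[]
t=34-35: P3@Q0 runs 1, rem=4, I/O yield, promote→Q0. Q0=[P3] Q1=[P4,P5] Q2=[]
t=35-36: P3@Q0 runs 1, rem=3, I/O yield, promote→Q0. Q0=[P3] Q1=[P4,P5] Q2=[]
t=36-37: P3@Q0 runs 1, rem=2, I/O yield, promote→Q0. Q0=[P3] Q1=[P4,P5] Q2=[]
t=37-38: P3@Q0 runs 1, rem=1, I/O yield, promote→Q0. Q0=[P3] Q1=[P4,P5] Q2=[]
t=38-39: P3@Q0 runs 1, rem=0, completes. Q0=[] Q1=[P4,P5] Q2=[]
t=39-45: P4@Q1 runs 6, rem=6, quantum used, demote→Q2. Q0=[] Q1=[P5] Q2=[P4]
t=45-51: P5@Q1 runs 6, rem=5, quantum used, demote→Q2. Q0=[] Q1=[] Q2=[P4,P5]
t=51-57: P4@Q2 runs 6, rem=0, completes. Q0=[] Q1=[] Q2=[P5]
t=57-62: P5@Q2 runs 5, rem=0, completes. Q0=[] Q1=[] Q2=[]

Answer: P2,P1,P3,P4,P5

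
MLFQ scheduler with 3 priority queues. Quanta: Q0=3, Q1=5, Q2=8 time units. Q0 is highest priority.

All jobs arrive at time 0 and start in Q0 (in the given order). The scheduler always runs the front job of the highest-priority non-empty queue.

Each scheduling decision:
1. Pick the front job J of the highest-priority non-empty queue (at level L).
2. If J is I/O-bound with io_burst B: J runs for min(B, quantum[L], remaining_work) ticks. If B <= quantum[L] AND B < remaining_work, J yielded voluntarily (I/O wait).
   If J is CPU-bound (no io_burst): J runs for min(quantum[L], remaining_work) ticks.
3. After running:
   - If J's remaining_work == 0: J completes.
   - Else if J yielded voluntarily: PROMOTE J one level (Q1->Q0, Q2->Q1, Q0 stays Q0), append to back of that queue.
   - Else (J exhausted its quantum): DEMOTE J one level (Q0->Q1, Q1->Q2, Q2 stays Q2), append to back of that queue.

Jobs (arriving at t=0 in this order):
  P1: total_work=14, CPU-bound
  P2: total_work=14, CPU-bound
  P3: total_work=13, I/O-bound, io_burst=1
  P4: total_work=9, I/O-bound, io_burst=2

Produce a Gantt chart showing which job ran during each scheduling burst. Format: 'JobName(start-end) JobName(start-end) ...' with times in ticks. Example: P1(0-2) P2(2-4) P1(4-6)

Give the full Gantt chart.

Answer: P1(0-3) P2(3-6) P3(6-7) P4(7-9) P3(9-10) P4(10-12) P3(12-13) P4(13-15) P3(15-16) P4(16-18) P3(18-19) P4(19-20) P3(20-21) P3(21-22) P3(22-23) P3(23-24) P3(24-25) P3(25-26) P3(26-27) P3(27-28) P1(28-33) P2(33-38) P1(38-44) P2(44-50)

Derivation:
t=0-3: P1@Q0 runs 3, rem=11, quantum used, demote→Q1. Q0=[P2,P3,P4] Q1=[P1] Q2=[]
t=3-6: P2@Q0 runs 3, rem=11, quantum used, demote→Q1. Q0=[P3,P4] Q1=[P1,P2] Q2=[]
t=6-7: P3@Q0 runs 1, rem=12, I/O yield, promote→Q0. Q0=[P4,P3] Q1=[P1,P2] Q2=[]
t=7-9: P4@Q0 runs 2, rem=7, I/O yield, promote→Q0. Q0=[P3,P4] Q1=[P1,P2] Q2=[]
t=9-10: P3@Q0 runs 1, rem=11, I/O yield, promote→Q0. Q0=[P4,P3] Q1=[P1,P2] Q2=[]
t=10-12: P4@Q0 runs 2, rem=5, I/O yield, promote→Q0. Q0=[P3,P4] Q1=[P1,P2] Q2=[]
t=12-13: P3@Q0 runs 1, rem=10, I/O yield, promote→Q0. Q0=[P4,P3] Q1=[P1,P2] Q2=[]
t=13-15: P4@Q0 runs 2, rem=3, I/O yield, promote→Q0. Q0=[P3,P4] Q1=[P1,P2] Q2=[]
t=15-16: P3@Q0 runs 1, rem=9, I/O yield, promote→Q0. Q0=[P4,P3] Q1=[P1,P2] Q2=[]
t=16-18: P4@Q0 runs 2, rem=1, I/O yield, promote→Q0. Q0=[P3,P4] Q1=[P1,P2] Q2=[]
t=18-19: P3@Q0 runs 1, rem=8, I/O yield, promote→Q0. Q0=[P4,P3] Q1=[P1,P2] Q2=[]
t=19-20: P4@Q0 runs 1, rem=0, completes. Q0=[P3] Q1=[P1,P2] Q2=[]
t=20-21: P3@Q0 runs 1, rem=7, I/O yield, promote→Q0. Q0=[P3] Q1=[P1,P2] Q2=[]
t=21-22: P3@Q0 runs 1, rem=6, I/O yield, promote→Q0. Q0=[P3] Q1=[P1,P2] Q2=[]
t=22-23: P3@Q0 runs 1, rem=5, I/O yield, promote→Q0. Q0=[P3] Q1=[P1,P2] Q2=[]
t=23-24: P3@Q0 runs 1, rem=4, I/O yield, promote→Q0. Q0=[P3] Q1=[P1,P2] Q2=[]
t=24-25: P3@Q0 runs 1, rem=3, I/O yield, promote→Q0. Q0=[P3] Q1=[P1,P2] Q2=[]
t=25-26: P3@Q0 runs 1, rem=2, I/O yield, promote→Q0. Q0=[P3] Q1=[P1,P2] Q2=[]
t=26-27: P3@Q0 runs 1, rem=1, I/O yield, promote→Q0. Q0=[P3] Q1=[P1,P2] Q2=[]
t=27-28: P3@Q0 runs 1, rem=0, completes. Q0=[] Q1=[P1,P2] Q2=[]
t=28-33: P1@Q1 runs 5, rem=6, quantum used, demote→Q2. Q0=[] Q1=[P2] Q2=[P1]
t=33-38: P2@Q1 runs 5, rem=6, quantum used, demote→Q2. Q0=[] Q1=[] Q2=[P1,P2]
t=38-44: P1@Q2 runs 6, rem=0, completes. Q0=[] Q1=[] Q2=[P2]
t=44-50: P2@Q2 runs 6, rem=0, completes. Q0=[] Q1=[] Q2=[]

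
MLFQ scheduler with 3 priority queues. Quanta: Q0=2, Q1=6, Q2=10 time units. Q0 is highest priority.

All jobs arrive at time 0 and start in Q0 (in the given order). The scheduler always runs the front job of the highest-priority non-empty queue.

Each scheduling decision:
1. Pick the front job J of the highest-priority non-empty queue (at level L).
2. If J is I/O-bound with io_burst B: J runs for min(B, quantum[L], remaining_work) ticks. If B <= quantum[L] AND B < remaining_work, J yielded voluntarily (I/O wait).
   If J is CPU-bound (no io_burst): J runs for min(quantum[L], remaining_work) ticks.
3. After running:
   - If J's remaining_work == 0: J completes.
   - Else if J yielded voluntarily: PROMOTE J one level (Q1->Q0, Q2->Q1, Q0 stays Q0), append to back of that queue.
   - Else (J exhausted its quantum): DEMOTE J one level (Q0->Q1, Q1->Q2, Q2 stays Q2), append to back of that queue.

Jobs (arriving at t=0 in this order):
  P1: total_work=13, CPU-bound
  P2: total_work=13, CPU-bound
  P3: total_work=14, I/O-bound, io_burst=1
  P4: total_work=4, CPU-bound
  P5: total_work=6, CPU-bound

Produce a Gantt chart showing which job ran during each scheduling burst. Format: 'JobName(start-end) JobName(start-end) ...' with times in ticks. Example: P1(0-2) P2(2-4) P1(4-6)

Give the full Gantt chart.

t=0-2: P1@Q0 runs 2, rem=11, quantum used, demote→Q1. Q0=[P2,P3,P4,P5] Q1=[P1] Q2=[]
t=2-4: P2@Q0 runs 2, rem=11, quantum used, demote→Q1. Q0=[P3,P4,P5] Q1=[P1,P2] Q2=[]
t=4-5: P3@Q0 runs 1, rem=13, I/O yield, promote→Q0. Q0=[P4,P5,P3] Q1=[P1,P2] Q2=[]
t=5-7: P4@Q0 runs 2, rem=2, quantum used, demote→Q1. Q0=[P5,P3] Q1=[P1,P2,P4] Q2=[]
t=7-9: P5@Q0 runs 2, rem=4, quantum used, demote→Q1. Q0=[P3] Q1=[P1,P2,P4,P5] Q2=[]
t=9-10: P3@Q0 runs 1, rem=12, I/O yield, promote→Q0. Q0=[P3] Q1=[P1,P2,P4,P5] Q2=[]
t=10-11: P3@Q0 runs 1, rem=11, I/O yield, promote→Q0. Q0=[P3] Q1=[P1,P2,P4,P5] Q2=[]
t=11-12: P3@Q0 runs 1, rem=10, I/O yield, promote→Q0. Q0=[P3] Q1=[P1,P2,P4,P5] Q2=[]
t=12-13: P3@Q0 runs 1, rem=9, I/O yield, promote→Q0. Q0=[P3] Q1=[P1,P2,P4,P5] Q2=[]
t=13-14: P3@Q0 runs 1, rem=8, I/O yield, promote→Q0. Q0=[P3] Q1=[P1,P2,P4,P5] Q2=[]
t=14-15: P3@Q0 runs 1, rem=7, I/O yield, promote→Q0. Q0=[P3] Q1=[P1,P2,P4,P5] Q2=[]
t=15-16: P3@Q0 runs 1, rem=6, I/O yield, promote→Q0. Q0=[P3] Q1=[P1,P2,P4,P5] Q2=[]
t=16-17: P3@Q0 runs 1, rem=5, I/O yield, promote→Q0. Q0=[P3] Q1=[P1,P2,P4,P5] Q2=[]
t=17-18: P3@Q0 runs 1, rem=4, I/O yield, promote→Q0. Q0=[P3] Q1=[P1,P2,P4,P5] Q2=[]
t=18-19: P3@Q0 runs 1, rem=3, I/O yield, promote→Q0. Q0=[P3] Q1=[P1,P2,P4,P5] Q2=[]
t=19-20: P3@Q0 runs 1, rem=2, I/O yield, promote→Q0. Q0=[P3] Q1=[P1,P2,P4,P5] Q2=[]
t=20-21: P3@Q0 runs 1, rem=1, I/O yield, promote→Q0. Q0=[P3] Q1=[P1,P2,P4,P5] Q2=[]
t=21-22: P3@Q0 runs 1, rem=0, completes. Q0=[] Q1=[P1,P2,P4,P5] Q2=[]
t=22-28: P1@Q1 runs 6, rem=5, quantum used, demote→Q2. Q0=[] Q1=[P2,P4,P5] Q2=[P1]
t=28-34: P2@Q1 runs 6, rem=5, quantum used, demote→Q2. Q0=[] Q1=[P4,P5] Q2=[P1,P2]
t=34-36: P4@Q1 runs 2, rem=0, completes. Q0=[] Q1=[P5] Q2=[P1,P2]
t=36-40: P5@Q1 runs 4, rem=0, completes. Q0=[] Q1=[] Q2=[P1,P2]
t=40-45: P1@Q2 runs 5, rem=0, completes. Q0=[] Q1=[] Q2=[P2]
t=45-50: P2@Q2 runs 5, rem=0, completes. Q0=[] Q1=[] Q2=[]

Answer: P1(0-2) P2(2-4) P3(4-5) P4(5-7) P5(7-9) P3(9-10) P3(10-11) P3(11-12) P3(12-13) P3(13-14) P3(14-15) P3(15-16) P3(16-17) P3(17-18) P3(18-19) P3(19-20) P3(20-21) P3(21-22) P1(22-28) P2(28-34) P4(34-36) P5(36-40) P1(40-45) P2(45-50)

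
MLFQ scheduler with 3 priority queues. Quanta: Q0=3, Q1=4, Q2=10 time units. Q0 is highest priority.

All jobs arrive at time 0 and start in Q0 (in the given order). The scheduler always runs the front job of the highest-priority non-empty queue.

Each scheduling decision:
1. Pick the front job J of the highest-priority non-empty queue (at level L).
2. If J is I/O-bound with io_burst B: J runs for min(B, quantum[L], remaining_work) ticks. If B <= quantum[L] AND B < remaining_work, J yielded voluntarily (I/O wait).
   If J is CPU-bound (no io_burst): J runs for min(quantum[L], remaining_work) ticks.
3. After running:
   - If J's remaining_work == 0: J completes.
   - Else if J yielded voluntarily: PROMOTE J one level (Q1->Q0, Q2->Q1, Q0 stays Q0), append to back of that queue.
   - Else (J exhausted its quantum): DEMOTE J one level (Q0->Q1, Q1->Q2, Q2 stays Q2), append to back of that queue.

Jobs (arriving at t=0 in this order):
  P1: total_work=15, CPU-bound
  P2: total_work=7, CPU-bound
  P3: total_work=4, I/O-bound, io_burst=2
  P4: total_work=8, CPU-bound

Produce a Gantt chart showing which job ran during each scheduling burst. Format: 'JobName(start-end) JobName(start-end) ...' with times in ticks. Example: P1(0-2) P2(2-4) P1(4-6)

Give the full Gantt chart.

Answer: P1(0-3) P2(3-6) P3(6-8) P4(8-11) P3(11-13) P1(13-17) P2(17-21) P4(21-25) P1(25-33) P4(33-34)

Derivation:
t=0-3: P1@Q0 runs 3, rem=12, quantum used, demote→Q1. Q0=[P2,P3,P4] Q1=[P1] Q2=[]
t=3-6: P2@Q0 runs 3, rem=4, quantum used, demote→Q1. Q0=[P3,P4] Q1=[P1,P2] Q2=[]
t=6-8: P3@Q0 runs 2, rem=2, I/O yield, promote→Q0. Q0=[P4,P3] Q1=[P1,P2] Q2=[]
t=8-11: P4@Q0 runs 3, rem=5, quantum used, demote→Q1. Q0=[P3] Q1=[P1,P2,P4] Q2=[]
t=11-13: P3@Q0 runs 2, rem=0, completes. Q0=[] Q1=[P1,P2,P4] Q2=[]
t=13-17: P1@Q1 runs 4, rem=8, quantum used, demote→Q2. Q0=[] Q1=[P2,P4] Q2=[P1]
t=17-21: P2@Q1 runs 4, rem=0, completes. Q0=[] Q1=[P4] Q2=[P1]
t=21-25: P4@Q1 runs 4, rem=1, quantum used, demote→Q2. Q0=[] Q1=[] Q2=[P1,P4]
t=25-33: P1@Q2 runs 8, rem=0, completes. Q0=[] Q1=[] Q2=[P4]
t=33-34: P4@Q2 runs 1, rem=0, completes. Q0=[] Q1=[] Q2=[]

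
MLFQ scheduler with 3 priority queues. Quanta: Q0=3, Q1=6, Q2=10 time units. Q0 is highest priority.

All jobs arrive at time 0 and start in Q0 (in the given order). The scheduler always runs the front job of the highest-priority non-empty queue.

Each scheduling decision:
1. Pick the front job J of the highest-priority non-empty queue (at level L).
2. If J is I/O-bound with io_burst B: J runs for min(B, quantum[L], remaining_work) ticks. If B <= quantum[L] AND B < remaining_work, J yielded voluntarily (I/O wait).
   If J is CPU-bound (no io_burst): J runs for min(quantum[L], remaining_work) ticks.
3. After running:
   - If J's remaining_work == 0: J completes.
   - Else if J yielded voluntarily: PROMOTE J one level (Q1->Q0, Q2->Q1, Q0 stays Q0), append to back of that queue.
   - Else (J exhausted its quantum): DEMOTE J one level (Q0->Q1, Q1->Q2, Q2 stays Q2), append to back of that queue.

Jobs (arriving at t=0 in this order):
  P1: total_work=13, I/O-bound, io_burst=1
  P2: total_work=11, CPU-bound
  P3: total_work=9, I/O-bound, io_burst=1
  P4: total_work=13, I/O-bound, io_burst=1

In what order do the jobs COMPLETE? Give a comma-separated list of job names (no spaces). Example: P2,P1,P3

Answer: P3,P1,P4,P2

Derivation:
t=0-1: P1@Q0 runs 1, rem=12, I/O yield, promote→Q0. Q0=[P2,P3,P4,P1] Q1=[] Q2=[]
t=1-4: P2@Q0 runs 3, rem=8, quantum used, demote→Q1. Q0=[P3,P4,P1] Q1=[P2] Q2=[]
t=4-5: P3@Q0 runs 1, rem=8, I/O yield, promote→Q0. Q0=[P4,P1,P3] Q1=[P2] Q2=[]
t=5-6: P4@Q0 runs 1, rem=12, I/O yield, promote→Q0. Q0=[P1,P3,P4] Q1=[P2] Q2=[]
t=6-7: P1@Q0 runs 1, rem=11, I/O yield, promote→Q0. Q0=[P3,P4,P1] Q1=[P2] Q2=[]
t=7-8: P3@Q0 runs 1, rem=7, I/O yield, promote→Q0. Q0=[P4,P1,P3] Q1=[P2] Q2=[]
t=8-9: P4@Q0 runs 1, rem=11, I/O yield, promote→Q0. Q0=[P1,P3,P4] Q1=[P2] Q2=[]
t=9-10: P1@Q0 runs 1, rem=10, I/O yield, promote→Q0. Q0=[P3,P4,P1] Q1=[P2] Q2=[]
t=10-11: P3@Q0 runs 1, rem=6, I/O yield, promote→Q0. Q0=[P4,P1,P3] Q1=[P2] Q2=[]
t=11-12: P4@Q0 runs 1, rem=10, I/O yield, promote→Q0. Q0=[P1,P3,P4] Q1=[P2] Q2=[]
t=12-13: P1@Q0 runs 1, rem=9, I/O yield, promote→Q0. Q0=[P3,P4,P1] Q1=[P2] Q2=[]
t=13-14: P3@Q0 runs 1, rem=5, I/O yield, promote→Q0. Q0=[P4,P1,P3] Q1=[P2] Q2=[]
t=14-15: P4@Q0 runs 1, rem=9, I/O yield, promote→Q0. Q0=[P1,P3,P4] Q1=[P2] Q2=[]
t=15-16: P1@Q0 runs 1, rem=8, I/O yield, promote→Q0. Q0=[P3,P4,P1] Q1=[P2] Q2=[]
t=16-17: P3@Q0 runs 1, rem=4, I/O yield, promote→Q0. Q0=[P4,P1,P3] Q1=[P2] Q2=[]
t=17-18: P4@Q0 runs 1, rem=8, I/O yield, promote→Q0. Q0=[P1,P3,P4] Q1=[P2] Q2=[]
t=18-19: P1@Q0 runs 1, rem=7, I/O yield, promote→Q0. Q0=[P3,P4,P1] Q1=[P2] Q2=[]
t=19-20: P3@Q0 runs 1, rem=3, I/O yield, promote→Q0. Q0=[P4,P1,P3] Q1=[P2] Q2=[]
t=20-21: P4@Q0 runs 1, rem=7, I/O yield, promote→Q0. Q0=[P1,P3,P4] Q1=[P2] Q2=[]
t=21-22: P1@Q0 runs 1, rem=6, I/O yield, promote→Q0. Q0=[P3,P4,P1] Q1=[P2] Q2=[]
t=22-23: P3@Q0 runs 1, rem=2, I/O yield, promote→Q0. Q0=[P4,P1,P3] Q1=[P2] Q2=[]
t=23-24: P4@Q0 runs 1, rem=6, I/O yield, promote→Q0. Q0=[P1,P3,P4] Q1=[P2] Q2=[]
t=24-25: P1@Q0 runs 1, rem=5, I/O yield, promote→Q0. Q0=[P3,P4,P1] Q1=[P2] Q2=[]
t=25-26: P3@Q0 runs 1, rem=1, I/O yield, promote→Q0. Q0=[P4,P1,P3] Q1=[P2] Q2=[]
t=26-27: P4@Q0 runs 1, rem=5, I/O yield, promote→Q0. Q0=[P1,P3,P4] Q1=[P2] Q2=[]
t=27-28: P1@Q0 runs 1, rem=4, I/O yield, promote→Q0. Q0=[P3,P4,P1] Q1=[P2] Q2=[]
t=28-29: P3@Q0 runs 1, rem=0, completes. Q0=[P4,P1] Q1=[P2] Q2=[]
t=29-30: P4@Q0 runs 1, rem=4, I/O yield, promote→Q0. Q0=[P1,P4] Q1=[P2] Q2=[]
t=30-31: P1@Q0 runs 1, rem=3, I/O yield, promote→Q0. Q0=[P4,P1] Q1=[P2] Q2=[]
t=31-32: P4@Q0 runs 1, rem=3, I/O yield, promote→Q0. Q0=[P1,P4] Q1=[P2] Q2=[]
t=32-33: P1@Q0 runs 1, rem=2, I/O yield, promote→Q0. Q0=[P4,P1] Q1=[P2] Q2=[]
t=33-34: P4@Q0 runs 1, rem=2, I/O yield, promote→Q0. Q0=[P1,P4] Q1=[P2] Q2=[]
t=34-35: P1@Q0 runs 1, rem=1, I/O yield, promote→Q0. Q0=[P4,P1] Q1=[P2] Q2=[]
t=35-36: P4@Q0 runs 1, rem=1, I/O yield, promote→Q0. Q0=[P1,P4] Q1=[P2] Q2=[]
t=36-37: P1@Q0 runs 1, rem=0, completes. Q0=[P4] Q1=[P2] Q2=[]
t=37-38: P4@Q0 runs 1, rem=0, completes. Q0=[] Q1=[P2] Q2=[]
t=38-44: P2@Q1 runs 6, rem=2, quantum used, demote→Q2. Q0=[] Q1=[] Q2=[P2]
t=44-46: P2@Q2 runs 2, rem=0, completes. Q0=[] Q1=[] Q2=[]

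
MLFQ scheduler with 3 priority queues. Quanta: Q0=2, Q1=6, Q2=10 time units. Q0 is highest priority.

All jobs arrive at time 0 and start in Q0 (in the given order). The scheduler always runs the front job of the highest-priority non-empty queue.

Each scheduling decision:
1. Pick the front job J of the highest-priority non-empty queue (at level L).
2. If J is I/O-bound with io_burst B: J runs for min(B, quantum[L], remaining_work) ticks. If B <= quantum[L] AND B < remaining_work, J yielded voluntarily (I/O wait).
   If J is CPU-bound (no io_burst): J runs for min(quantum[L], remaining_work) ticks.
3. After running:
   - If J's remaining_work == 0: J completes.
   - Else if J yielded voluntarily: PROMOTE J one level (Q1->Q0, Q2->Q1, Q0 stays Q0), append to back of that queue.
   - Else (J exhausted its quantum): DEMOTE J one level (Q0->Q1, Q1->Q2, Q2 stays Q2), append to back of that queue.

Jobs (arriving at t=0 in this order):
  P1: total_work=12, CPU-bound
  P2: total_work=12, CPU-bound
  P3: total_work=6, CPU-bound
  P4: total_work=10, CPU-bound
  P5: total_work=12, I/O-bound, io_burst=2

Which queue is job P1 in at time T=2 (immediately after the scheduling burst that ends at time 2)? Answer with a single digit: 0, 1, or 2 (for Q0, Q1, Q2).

t=0-2: P1@Q0 runs 2, rem=10, quantum used, demote→Q1. Q0=[P2,P3,P4,P5] Q1=[P1] Q2=[]
t=2-4: P2@Q0 runs 2, rem=10, quantum used, demote→Q1. Q0=[P3,P4,P5] Q1=[P1,P2] Q2=[]
t=4-6: P3@Q0 runs 2, rem=4, quantum used, demote→Q1. Q0=[P4,P5] Q1=[P1,P2,P3] Q2=[]
t=6-8: P4@Q0 runs 2, rem=8, quantum used, demote→Q1. Q0=[P5] Q1=[P1,P2,P3,P4] Q2=[]
t=8-10: P5@Q0 runs 2, rem=10, I/O yield, promote→Q0. Q0=[P5] Q1=[P1,P2,P3,P4] Q2=[]
t=10-12: P5@Q0 runs 2, rem=8, I/O yield, promote→Q0. Q0=[P5] Q1=[P1,P2,P3,P4] Q2=[]
t=12-14: P5@Q0 runs 2, rem=6, I/O yield, promote→Q0. Q0=[P5] Q1=[P1,P2,P3,P4] Q2=[]
t=14-16: P5@Q0 runs 2, rem=4, I/O yield, promote→Q0. Q0=[P5] Q1=[P1,P2,P3,P4] Q2=[]
t=16-18: P5@Q0 runs 2, rem=2, I/O yield, promote→Q0. Q0=[P5] Q1=[P1,P2,P3,P4] Q2=[]
t=18-20: P5@Q0 runs 2, rem=0, completes. Q0=[] Q1=[P1,P2,P3,P4] Q2=[]
t=20-26: P1@Q1 runs 6, rem=4, quantum used, demote→Q2. Q0=[] Q1=[P2,P3,P4] Q2=[P1]
t=26-32: P2@Q1 runs 6, rem=4, quantum used, demote→Q2. Q0=[] Q1=[P3,P4] Q2=[P1,P2]
t=32-36: P3@Q1 runs 4, rem=0, completes. Q0=[] Q1=[P4] Q2=[P1,P2]
t=36-42: P4@Q1 runs 6, rem=2, quantum used, demote→Q2. Q0=[] Q1=[] Q2=[P1,P2,P4]
t=42-46: P1@Q2 runs 4, rem=0, completes. Q0=[] Q1=[] Q2=[P2,P4]
t=46-50: P2@Q2 runs 4, rem=0, completes. Q0=[] Q1=[] Q2=[P4]
t=50-52: P4@Q2 runs 2, rem=0, completes. Q0=[] Q1=[] Q2=[]

Answer: 1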